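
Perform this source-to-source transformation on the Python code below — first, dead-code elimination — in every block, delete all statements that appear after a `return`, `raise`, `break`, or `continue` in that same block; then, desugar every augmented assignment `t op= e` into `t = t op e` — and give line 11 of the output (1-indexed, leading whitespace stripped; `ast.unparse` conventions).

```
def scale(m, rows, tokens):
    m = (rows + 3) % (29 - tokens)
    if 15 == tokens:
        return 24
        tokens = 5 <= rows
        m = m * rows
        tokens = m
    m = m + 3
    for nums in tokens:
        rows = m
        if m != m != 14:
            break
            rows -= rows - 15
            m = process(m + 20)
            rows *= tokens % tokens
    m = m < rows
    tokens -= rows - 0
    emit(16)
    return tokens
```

Transformed code:
def scale(m, rows, tokens):
    m = (rows + 3) % (29 - tokens)
    if 15 == tokens:
        return 24
    m = m + 3
    for nums in tokens:
        rows = m
        if m != m != 14:
            break
    m = m < rows
    tokens = tokens - (rows - 0)
    emit(16)
    return tokens

tokens = tokens - (rows - 0)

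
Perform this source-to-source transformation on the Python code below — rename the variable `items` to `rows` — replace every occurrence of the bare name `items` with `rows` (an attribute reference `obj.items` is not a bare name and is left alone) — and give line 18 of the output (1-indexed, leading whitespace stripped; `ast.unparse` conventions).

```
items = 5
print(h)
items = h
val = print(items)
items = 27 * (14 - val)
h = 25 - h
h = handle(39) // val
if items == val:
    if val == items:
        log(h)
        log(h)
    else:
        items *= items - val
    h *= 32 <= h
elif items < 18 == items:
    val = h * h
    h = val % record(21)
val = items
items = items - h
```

Transformed code:
rows = 5
print(h)
rows = h
val = print(rows)
rows = 27 * (14 - val)
h = 25 - h
h = handle(39) // val
if rows == val:
    if val == rows:
        log(h)
        log(h)
    else:
        rows *= rows - val
    h *= 32 <= h
elif rows < 18 == rows:
    val = h * h
    h = val % record(21)
val = rows
rows = rows - h

val = rows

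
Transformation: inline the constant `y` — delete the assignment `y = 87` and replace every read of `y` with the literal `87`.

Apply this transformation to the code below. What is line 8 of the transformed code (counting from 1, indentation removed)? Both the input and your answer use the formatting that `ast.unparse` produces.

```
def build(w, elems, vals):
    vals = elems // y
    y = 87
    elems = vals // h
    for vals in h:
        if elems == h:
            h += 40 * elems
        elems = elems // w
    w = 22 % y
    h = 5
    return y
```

Transformed code:
def build(w, elems, vals):
    vals = elems // 87
    elems = vals // h
    for vals in h:
        if elems == h:
            h += 40 * elems
        elems = elems // w
    w = 22 % 87
    h = 5
    return 87

w = 22 % 87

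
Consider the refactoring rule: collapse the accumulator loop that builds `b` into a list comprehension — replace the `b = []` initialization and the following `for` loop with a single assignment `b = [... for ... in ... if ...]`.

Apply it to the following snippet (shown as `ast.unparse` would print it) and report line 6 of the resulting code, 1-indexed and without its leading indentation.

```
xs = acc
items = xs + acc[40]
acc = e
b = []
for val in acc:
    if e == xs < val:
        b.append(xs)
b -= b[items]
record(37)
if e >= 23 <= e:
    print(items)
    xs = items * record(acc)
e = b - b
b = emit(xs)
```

Transformed code:
xs = acc
items = xs + acc[40]
acc = e
b = [xs for val in acc if e == xs < val]
b -= b[items]
record(37)
if e >= 23 <= e:
    print(items)
    xs = items * record(acc)
e = b - b
b = emit(xs)

record(37)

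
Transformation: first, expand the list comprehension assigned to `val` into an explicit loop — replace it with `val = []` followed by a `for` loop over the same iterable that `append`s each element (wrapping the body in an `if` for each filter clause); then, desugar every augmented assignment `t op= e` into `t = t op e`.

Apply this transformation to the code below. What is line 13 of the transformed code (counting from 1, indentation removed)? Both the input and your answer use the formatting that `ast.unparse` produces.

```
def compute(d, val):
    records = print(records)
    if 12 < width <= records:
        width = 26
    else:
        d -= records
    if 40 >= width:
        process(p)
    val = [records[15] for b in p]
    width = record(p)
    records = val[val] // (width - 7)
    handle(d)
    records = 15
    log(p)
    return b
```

Transformed code:
def compute(d, val):
    records = print(records)
    if 12 < width <= records:
        width = 26
    else:
        d = d - records
    if 40 >= width:
        process(p)
    val = []
    for b in p:
        val.append(records[15])
    width = record(p)
    records = val[val] // (width - 7)
    handle(d)
    records = 15
    log(p)
    return b

records = val[val] // (width - 7)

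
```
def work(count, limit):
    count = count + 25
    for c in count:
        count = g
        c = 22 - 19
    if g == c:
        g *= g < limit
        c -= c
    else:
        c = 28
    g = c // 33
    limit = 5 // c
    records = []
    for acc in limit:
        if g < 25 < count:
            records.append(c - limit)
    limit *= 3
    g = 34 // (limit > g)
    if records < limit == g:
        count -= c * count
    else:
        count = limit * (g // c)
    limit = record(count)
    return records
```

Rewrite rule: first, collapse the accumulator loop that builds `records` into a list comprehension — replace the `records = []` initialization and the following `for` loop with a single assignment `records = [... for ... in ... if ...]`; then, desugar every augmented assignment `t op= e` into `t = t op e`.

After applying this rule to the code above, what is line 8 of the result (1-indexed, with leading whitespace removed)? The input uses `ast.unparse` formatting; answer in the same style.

c = c - c

Transformed code:
def work(count, limit):
    count = count + 25
    for c in count:
        count = g
        c = 22 - 19
    if g == c:
        g = g * (g < limit)
        c = c - c
    else:
        c = 28
    g = c // 33
    limit = 5 // c
    records = [c - limit for acc in limit if g < 25 < count]
    limit = limit * 3
    g = 34 // (limit > g)
    if records < limit == g:
        count = count - c * count
    else:
        count = limit * (g // c)
    limit = record(count)
    return records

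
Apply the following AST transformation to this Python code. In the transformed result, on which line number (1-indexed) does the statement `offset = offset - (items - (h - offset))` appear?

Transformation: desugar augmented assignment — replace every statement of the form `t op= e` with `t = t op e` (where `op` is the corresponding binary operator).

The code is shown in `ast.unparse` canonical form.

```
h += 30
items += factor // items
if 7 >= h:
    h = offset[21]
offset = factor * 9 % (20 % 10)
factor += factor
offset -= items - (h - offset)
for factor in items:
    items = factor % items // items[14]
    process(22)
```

Transformed code:
h = h + 30
items = items + factor // items
if 7 >= h:
    h = offset[21]
offset = factor * 9 % (20 % 10)
factor = factor + factor
offset = offset - (items - (h - offset))
for factor in items:
    items = factor % items // items[14]
    process(22)

7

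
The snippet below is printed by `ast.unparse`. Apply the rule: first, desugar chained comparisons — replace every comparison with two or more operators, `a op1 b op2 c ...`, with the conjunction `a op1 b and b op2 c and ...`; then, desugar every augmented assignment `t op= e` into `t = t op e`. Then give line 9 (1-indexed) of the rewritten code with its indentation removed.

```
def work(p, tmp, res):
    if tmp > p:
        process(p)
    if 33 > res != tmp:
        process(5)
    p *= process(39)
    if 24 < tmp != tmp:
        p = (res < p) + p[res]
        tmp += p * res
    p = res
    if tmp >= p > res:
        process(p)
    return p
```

Transformed code:
def work(p, tmp, res):
    if tmp > p:
        process(p)
    if 33 > res and res != tmp:
        process(5)
    p = p * process(39)
    if 24 < tmp and tmp != tmp:
        p = (res < p) + p[res]
        tmp = tmp + p * res
    p = res
    if tmp >= p and p > res:
        process(p)
    return p

tmp = tmp + p * res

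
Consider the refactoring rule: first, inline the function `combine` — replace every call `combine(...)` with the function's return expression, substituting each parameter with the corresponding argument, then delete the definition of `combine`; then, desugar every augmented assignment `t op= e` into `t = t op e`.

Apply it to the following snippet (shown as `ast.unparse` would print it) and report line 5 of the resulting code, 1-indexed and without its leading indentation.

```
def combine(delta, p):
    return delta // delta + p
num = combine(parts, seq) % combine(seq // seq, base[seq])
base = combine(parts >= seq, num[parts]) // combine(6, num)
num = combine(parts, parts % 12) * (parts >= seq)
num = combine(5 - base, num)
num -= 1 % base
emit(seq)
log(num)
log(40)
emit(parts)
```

Transformed code:
num = (parts // parts + seq) % (seq // seq // (seq // seq) + base[seq])
base = ((parts >= seq) // (parts >= seq) + num[parts]) // (6 // 6 + num)
num = (parts // parts + parts % 12) * (parts >= seq)
num = (5 - base) // (5 - base) + num
num = num - 1 % base
emit(seq)
log(num)
log(40)
emit(parts)

num = num - 1 % base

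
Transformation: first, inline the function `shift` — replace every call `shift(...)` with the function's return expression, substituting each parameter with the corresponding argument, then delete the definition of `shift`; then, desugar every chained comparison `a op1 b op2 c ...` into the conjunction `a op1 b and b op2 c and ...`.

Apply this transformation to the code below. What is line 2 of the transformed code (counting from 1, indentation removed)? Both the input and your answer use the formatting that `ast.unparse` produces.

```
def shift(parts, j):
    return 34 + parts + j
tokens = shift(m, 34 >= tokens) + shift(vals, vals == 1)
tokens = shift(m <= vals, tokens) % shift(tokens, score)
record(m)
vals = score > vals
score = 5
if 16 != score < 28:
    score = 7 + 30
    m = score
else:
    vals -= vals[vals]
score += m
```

tokens = (34 + (m <= vals) + tokens) % (34 + tokens + score)

Transformed code:
tokens = 34 + m + (34 >= tokens) + (34 + vals + (vals == 1))
tokens = (34 + (m <= vals) + tokens) % (34 + tokens + score)
record(m)
vals = score > vals
score = 5
if 16 != score and score < 28:
    score = 7 + 30
    m = score
else:
    vals -= vals[vals]
score += m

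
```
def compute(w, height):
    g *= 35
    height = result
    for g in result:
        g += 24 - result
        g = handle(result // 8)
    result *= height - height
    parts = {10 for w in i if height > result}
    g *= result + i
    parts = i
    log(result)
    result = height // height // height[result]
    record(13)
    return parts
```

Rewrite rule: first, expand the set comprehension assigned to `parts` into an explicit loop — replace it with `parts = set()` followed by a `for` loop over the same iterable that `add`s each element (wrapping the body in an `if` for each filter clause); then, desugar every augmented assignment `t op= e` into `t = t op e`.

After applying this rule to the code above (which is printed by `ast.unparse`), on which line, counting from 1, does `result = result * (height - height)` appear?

7

Transformed code:
def compute(w, height):
    g = g * 35
    height = result
    for g in result:
        g = g + (24 - result)
        g = handle(result // 8)
    result = result * (height - height)
    parts = set()
    for w in i:
        if height > result:
            parts.add(10)
    g = g * (result + i)
    parts = i
    log(result)
    result = height // height // height[result]
    record(13)
    return parts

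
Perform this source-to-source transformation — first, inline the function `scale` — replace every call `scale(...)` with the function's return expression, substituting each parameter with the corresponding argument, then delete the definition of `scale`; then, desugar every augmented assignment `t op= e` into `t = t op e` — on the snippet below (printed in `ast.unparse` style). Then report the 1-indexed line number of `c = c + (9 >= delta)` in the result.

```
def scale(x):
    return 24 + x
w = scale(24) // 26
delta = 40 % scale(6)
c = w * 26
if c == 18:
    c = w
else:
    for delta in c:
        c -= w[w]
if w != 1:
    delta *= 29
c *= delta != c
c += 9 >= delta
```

Transformed code:
w = (24 + 24) // 26
delta = 40 % (24 + 6)
c = w * 26
if c == 18:
    c = w
else:
    for delta in c:
        c = c - w[w]
if w != 1:
    delta = delta * 29
c = c * (delta != c)
c = c + (9 >= delta)

12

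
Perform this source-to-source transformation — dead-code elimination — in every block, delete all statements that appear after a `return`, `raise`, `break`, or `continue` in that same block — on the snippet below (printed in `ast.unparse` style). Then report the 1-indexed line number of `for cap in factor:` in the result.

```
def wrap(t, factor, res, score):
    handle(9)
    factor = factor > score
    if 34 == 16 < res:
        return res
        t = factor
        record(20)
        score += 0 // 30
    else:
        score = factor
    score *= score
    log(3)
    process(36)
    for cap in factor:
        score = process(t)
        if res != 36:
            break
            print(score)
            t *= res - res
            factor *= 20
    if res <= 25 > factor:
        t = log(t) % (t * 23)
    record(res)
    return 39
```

11

Transformed code:
def wrap(t, factor, res, score):
    handle(9)
    factor = factor > score
    if 34 == 16 < res:
        return res
    else:
        score = factor
    score *= score
    log(3)
    process(36)
    for cap in factor:
        score = process(t)
        if res != 36:
            break
    if res <= 25 > factor:
        t = log(t) % (t * 23)
    record(res)
    return 39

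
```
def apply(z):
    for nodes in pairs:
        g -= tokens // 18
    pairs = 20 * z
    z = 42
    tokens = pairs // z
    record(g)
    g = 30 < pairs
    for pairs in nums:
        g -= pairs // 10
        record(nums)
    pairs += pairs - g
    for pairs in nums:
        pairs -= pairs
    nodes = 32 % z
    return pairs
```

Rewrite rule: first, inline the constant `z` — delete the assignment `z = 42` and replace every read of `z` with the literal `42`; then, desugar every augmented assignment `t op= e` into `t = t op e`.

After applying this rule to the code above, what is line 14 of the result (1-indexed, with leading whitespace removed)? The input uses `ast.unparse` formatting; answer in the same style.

Transformed code:
def apply(z):
    for nodes in pairs:
        g = g - tokens // 18
    pairs = 20 * 42
    tokens = pairs // 42
    record(g)
    g = 30 < pairs
    for pairs in nums:
        g = g - pairs // 10
        record(nums)
    pairs = pairs + (pairs - g)
    for pairs in nums:
        pairs = pairs - pairs
    nodes = 32 % 42
    return pairs

nodes = 32 % 42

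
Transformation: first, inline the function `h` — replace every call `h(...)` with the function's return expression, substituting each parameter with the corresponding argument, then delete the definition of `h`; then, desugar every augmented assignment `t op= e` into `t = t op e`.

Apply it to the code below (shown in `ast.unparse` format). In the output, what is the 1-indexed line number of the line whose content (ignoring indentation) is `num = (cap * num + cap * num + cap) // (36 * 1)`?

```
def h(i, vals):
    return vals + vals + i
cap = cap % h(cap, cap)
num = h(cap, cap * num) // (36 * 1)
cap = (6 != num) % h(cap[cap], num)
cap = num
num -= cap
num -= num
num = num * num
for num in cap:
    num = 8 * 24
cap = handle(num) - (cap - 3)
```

2

Transformed code:
cap = cap % (cap + cap + cap)
num = (cap * num + cap * num + cap) // (36 * 1)
cap = (6 != num) % (num + num + cap[cap])
cap = num
num = num - cap
num = num - num
num = num * num
for num in cap:
    num = 8 * 24
cap = handle(num) - (cap - 3)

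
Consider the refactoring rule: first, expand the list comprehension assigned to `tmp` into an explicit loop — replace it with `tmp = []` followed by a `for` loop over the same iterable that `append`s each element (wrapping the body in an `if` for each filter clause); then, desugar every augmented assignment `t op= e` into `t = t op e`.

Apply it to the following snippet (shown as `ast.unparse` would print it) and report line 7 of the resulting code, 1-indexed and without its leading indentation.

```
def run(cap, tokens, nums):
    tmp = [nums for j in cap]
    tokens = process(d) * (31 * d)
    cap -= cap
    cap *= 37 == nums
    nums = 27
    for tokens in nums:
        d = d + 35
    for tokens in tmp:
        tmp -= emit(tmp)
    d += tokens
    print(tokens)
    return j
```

Transformed code:
def run(cap, tokens, nums):
    tmp = []
    for j in cap:
        tmp.append(nums)
    tokens = process(d) * (31 * d)
    cap = cap - cap
    cap = cap * (37 == nums)
    nums = 27
    for tokens in nums:
        d = d + 35
    for tokens in tmp:
        tmp = tmp - emit(tmp)
    d = d + tokens
    print(tokens)
    return j

cap = cap * (37 == nums)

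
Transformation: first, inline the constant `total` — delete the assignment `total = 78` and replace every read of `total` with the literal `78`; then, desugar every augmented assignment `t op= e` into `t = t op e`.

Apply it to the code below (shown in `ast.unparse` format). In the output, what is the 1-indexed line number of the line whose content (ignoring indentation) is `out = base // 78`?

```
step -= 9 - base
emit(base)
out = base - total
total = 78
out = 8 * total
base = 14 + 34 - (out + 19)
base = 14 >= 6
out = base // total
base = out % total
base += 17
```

7

Transformed code:
step = step - (9 - base)
emit(base)
out = base - 78
out = 8 * 78
base = 14 + 34 - (out + 19)
base = 14 >= 6
out = base // 78
base = out % 78
base = base + 17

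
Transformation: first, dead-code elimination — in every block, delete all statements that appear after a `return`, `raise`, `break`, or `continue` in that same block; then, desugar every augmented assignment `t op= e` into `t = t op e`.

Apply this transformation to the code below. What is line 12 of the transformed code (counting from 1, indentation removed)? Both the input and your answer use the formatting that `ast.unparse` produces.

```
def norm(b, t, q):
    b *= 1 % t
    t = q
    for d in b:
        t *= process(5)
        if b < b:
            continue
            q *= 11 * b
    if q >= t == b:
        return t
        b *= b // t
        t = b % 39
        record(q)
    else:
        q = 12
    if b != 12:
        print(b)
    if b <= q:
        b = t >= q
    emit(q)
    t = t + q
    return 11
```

Transformed code:
def norm(b, t, q):
    b = b * (1 % t)
    t = q
    for d in b:
        t = t * process(5)
        if b < b:
            continue
    if q >= t == b:
        return t
    else:
        q = 12
    if b != 12:
        print(b)
    if b <= q:
        b = t >= q
    emit(q)
    t = t + q
    return 11

if b != 12:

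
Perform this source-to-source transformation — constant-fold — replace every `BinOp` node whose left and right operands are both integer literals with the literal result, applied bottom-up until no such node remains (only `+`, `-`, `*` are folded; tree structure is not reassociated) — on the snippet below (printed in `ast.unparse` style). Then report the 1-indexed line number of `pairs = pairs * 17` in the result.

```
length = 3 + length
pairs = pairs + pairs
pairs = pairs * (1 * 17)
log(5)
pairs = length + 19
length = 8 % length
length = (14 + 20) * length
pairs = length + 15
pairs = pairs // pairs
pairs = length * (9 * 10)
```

Transformed code:
length = 3 + length
pairs = pairs + pairs
pairs = pairs * 17
log(5)
pairs = length + 19
length = 8 % length
length = 34 * length
pairs = length + 15
pairs = pairs // pairs
pairs = length * 90

3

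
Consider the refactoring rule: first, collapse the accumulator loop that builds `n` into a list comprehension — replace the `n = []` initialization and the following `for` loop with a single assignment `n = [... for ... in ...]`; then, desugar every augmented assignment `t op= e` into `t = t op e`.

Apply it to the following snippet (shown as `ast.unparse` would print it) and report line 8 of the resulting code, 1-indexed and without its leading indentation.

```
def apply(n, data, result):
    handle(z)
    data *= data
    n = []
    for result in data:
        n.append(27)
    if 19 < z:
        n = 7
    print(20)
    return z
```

return z

Transformed code:
def apply(n, data, result):
    handle(z)
    data = data * data
    n = [27 for result in data]
    if 19 < z:
        n = 7
    print(20)
    return z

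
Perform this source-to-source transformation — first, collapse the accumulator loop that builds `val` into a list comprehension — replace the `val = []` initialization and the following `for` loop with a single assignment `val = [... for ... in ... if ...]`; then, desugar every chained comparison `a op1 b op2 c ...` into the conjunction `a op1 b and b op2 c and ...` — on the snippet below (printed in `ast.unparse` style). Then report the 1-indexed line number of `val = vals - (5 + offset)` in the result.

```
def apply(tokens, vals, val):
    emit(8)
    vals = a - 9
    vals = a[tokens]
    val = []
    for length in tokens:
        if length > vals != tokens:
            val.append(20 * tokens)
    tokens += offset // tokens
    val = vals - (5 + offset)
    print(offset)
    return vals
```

7

Transformed code:
def apply(tokens, vals, val):
    emit(8)
    vals = a - 9
    vals = a[tokens]
    val = [20 * tokens for length in tokens if length > vals and vals != tokens]
    tokens += offset // tokens
    val = vals - (5 + offset)
    print(offset)
    return vals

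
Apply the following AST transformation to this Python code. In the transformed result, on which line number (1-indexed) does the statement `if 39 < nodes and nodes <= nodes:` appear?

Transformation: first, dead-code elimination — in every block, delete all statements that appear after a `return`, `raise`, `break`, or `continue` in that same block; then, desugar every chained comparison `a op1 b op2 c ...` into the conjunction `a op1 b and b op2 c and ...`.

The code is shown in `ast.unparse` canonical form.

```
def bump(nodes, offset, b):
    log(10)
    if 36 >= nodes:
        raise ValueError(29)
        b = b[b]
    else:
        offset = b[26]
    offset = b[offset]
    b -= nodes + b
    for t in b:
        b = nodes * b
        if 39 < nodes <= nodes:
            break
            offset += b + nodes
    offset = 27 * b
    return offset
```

Transformed code:
def bump(nodes, offset, b):
    log(10)
    if 36 >= nodes:
        raise ValueError(29)
    else:
        offset = b[26]
    offset = b[offset]
    b -= nodes + b
    for t in b:
        b = nodes * b
        if 39 < nodes and nodes <= nodes:
            break
    offset = 27 * b
    return offset

11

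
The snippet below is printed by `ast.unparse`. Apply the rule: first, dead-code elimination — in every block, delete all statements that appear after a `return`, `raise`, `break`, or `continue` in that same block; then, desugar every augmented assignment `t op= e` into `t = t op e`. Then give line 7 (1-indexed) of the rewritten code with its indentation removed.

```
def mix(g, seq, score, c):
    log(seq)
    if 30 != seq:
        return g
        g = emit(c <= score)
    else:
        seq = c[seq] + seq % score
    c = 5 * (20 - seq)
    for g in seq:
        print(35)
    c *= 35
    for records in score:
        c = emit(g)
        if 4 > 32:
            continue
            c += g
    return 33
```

c = 5 * (20 - seq)

Transformed code:
def mix(g, seq, score, c):
    log(seq)
    if 30 != seq:
        return g
    else:
        seq = c[seq] + seq % score
    c = 5 * (20 - seq)
    for g in seq:
        print(35)
    c = c * 35
    for records in score:
        c = emit(g)
        if 4 > 32:
            continue
    return 33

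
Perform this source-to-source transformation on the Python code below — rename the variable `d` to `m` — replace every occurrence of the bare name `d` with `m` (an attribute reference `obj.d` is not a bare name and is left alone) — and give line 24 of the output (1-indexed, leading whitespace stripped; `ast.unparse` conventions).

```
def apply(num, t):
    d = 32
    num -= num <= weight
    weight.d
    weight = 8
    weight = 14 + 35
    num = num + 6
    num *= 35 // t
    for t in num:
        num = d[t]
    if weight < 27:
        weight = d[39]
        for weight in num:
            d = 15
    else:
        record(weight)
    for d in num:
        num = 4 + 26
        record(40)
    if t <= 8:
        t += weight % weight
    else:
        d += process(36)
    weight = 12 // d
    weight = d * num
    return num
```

weight = 12 // m

Transformed code:
def apply(num, t):
    m = 32
    num -= num <= weight
    weight.d
    weight = 8
    weight = 14 + 35
    num = num + 6
    num *= 35 // t
    for t in num:
        num = m[t]
    if weight < 27:
        weight = m[39]
        for weight in num:
            m = 15
    else:
        record(weight)
    for m in num:
        num = 4 + 26
        record(40)
    if t <= 8:
        t += weight % weight
    else:
        m += process(36)
    weight = 12 // m
    weight = m * num
    return num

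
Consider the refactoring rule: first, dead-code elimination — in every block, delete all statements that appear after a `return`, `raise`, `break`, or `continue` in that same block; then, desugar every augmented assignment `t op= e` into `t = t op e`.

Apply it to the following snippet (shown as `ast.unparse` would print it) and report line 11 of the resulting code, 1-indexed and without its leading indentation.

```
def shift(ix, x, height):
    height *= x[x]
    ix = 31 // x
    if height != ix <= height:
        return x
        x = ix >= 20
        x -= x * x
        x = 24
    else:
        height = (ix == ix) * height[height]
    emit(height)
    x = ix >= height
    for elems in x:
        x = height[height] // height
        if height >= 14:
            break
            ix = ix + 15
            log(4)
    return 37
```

x = height[height] // height

Transformed code:
def shift(ix, x, height):
    height = height * x[x]
    ix = 31 // x
    if height != ix <= height:
        return x
    else:
        height = (ix == ix) * height[height]
    emit(height)
    x = ix >= height
    for elems in x:
        x = height[height] // height
        if height >= 14:
            break
    return 37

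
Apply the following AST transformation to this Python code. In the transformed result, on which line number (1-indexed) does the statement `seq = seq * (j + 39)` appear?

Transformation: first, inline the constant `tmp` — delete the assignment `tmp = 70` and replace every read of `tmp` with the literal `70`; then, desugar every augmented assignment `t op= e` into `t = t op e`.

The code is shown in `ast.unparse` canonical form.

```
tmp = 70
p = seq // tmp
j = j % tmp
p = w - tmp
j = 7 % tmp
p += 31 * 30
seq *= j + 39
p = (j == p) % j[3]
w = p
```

6

Transformed code:
p = seq // 70
j = j % 70
p = w - 70
j = 7 % 70
p = p + 31 * 30
seq = seq * (j + 39)
p = (j == p) % j[3]
w = p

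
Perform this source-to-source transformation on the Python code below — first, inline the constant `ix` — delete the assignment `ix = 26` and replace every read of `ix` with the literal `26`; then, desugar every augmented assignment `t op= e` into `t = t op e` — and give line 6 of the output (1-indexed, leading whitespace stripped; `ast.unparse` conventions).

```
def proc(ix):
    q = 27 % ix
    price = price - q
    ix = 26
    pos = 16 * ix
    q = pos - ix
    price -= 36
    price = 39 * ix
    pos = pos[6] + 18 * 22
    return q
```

Transformed code:
def proc(ix):
    q = 27 % 26
    price = price - q
    pos = 16 * 26
    q = pos - 26
    price = price - 36
    price = 39 * 26
    pos = pos[6] + 18 * 22
    return q

price = price - 36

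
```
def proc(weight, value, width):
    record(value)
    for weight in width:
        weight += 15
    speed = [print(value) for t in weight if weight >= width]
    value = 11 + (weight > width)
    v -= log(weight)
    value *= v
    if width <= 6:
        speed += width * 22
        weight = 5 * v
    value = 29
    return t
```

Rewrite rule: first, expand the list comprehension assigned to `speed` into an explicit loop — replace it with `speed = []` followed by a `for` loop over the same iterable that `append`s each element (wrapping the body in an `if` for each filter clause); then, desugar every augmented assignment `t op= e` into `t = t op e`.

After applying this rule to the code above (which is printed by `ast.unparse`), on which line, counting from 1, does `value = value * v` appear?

Transformed code:
def proc(weight, value, width):
    record(value)
    for weight in width:
        weight = weight + 15
    speed = []
    for t in weight:
        if weight >= width:
            speed.append(print(value))
    value = 11 + (weight > width)
    v = v - log(weight)
    value = value * v
    if width <= 6:
        speed = speed + width * 22
        weight = 5 * v
    value = 29
    return t

11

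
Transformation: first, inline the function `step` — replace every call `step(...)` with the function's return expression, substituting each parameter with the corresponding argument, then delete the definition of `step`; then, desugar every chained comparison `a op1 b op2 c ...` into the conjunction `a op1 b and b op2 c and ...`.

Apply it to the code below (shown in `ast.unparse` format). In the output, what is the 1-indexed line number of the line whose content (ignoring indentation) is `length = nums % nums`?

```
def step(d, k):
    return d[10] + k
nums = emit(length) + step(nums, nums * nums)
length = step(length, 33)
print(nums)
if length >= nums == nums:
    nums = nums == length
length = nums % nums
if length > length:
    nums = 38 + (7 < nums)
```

6

Transformed code:
nums = emit(length) + (nums[10] + nums * nums)
length = length[10] + 33
print(nums)
if length >= nums and nums == nums:
    nums = nums == length
length = nums % nums
if length > length:
    nums = 38 + (7 < nums)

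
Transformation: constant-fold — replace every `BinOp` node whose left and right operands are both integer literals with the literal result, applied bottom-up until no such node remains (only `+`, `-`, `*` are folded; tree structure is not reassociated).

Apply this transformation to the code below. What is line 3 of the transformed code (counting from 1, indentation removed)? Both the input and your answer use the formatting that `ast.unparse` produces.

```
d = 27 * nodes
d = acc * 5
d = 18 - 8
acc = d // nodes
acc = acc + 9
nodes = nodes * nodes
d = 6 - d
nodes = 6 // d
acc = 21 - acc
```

d = 10

Transformed code:
d = 27 * nodes
d = acc * 5
d = 10
acc = d // nodes
acc = acc + 9
nodes = nodes * nodes
d = 6 - d
nodes = 6 // d
acc = 21 - acc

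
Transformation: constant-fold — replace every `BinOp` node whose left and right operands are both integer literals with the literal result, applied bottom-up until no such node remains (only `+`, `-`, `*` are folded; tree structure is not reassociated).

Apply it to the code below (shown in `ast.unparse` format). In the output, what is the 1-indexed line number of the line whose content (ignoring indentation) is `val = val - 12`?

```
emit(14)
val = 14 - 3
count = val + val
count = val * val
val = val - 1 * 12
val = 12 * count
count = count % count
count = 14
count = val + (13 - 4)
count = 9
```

Transformed code:
emit(14)
val = 11
count = val + val
count = val * val
val = val - 12
val = 12 * count
count = count % count
count = 14
count = val + 9
count = 9

5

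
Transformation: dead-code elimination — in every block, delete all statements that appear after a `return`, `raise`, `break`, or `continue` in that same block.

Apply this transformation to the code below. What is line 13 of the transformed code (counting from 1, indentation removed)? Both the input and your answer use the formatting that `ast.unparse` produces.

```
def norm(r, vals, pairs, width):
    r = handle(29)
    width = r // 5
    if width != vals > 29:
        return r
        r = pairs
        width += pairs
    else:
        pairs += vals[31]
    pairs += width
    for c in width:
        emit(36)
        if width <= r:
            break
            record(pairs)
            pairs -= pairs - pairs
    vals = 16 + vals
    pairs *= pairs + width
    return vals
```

Transformed code:
def norm(r, vals, pairs, width):
    r = handle(29)
    width = r // 5
    if width != vals > 29:
        return r
    else:
        pairs += vals[31]
    pairs += width
    for c in width:
        emit(36)
        if width <= r:
            break
    vals = 16 + vals
    pairs *= pairs + width
    return vals

vals = 16 + vals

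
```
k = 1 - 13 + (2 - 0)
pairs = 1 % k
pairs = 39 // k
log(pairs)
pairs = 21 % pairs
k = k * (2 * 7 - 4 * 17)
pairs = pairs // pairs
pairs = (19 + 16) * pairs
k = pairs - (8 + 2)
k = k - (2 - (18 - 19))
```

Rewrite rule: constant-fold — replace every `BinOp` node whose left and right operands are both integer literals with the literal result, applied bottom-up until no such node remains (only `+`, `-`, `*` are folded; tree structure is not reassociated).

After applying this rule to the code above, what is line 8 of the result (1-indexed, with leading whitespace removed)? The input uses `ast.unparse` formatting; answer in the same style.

pairs = 35 * pairs

Transformed code:
k = -10
pairs = 1 % k
pairs = 39 // k
log(pairs)
pairs = 21 % pairs
k = k * -54
pairs = pairs // pairs
pairs = 35 * pairs
k = pairs - 10
k = k - 3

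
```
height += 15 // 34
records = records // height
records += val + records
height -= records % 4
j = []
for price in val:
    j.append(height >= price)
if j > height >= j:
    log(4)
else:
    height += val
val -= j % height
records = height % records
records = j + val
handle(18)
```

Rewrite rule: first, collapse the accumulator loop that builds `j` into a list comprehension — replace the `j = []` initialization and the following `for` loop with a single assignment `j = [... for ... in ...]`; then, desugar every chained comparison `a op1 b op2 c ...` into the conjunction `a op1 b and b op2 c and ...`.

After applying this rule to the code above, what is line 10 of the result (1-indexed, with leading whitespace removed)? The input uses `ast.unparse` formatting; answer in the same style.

Transformed code:
height += 15 // 34
records = records // height
records += val + records
height -= records % 4
j = [height >= price for price in val]
if j > height and height >= j:
    log(4)
else:
    height += val
val -= j % height
records = height % records
records = j + val
handle(18)

val -= j % height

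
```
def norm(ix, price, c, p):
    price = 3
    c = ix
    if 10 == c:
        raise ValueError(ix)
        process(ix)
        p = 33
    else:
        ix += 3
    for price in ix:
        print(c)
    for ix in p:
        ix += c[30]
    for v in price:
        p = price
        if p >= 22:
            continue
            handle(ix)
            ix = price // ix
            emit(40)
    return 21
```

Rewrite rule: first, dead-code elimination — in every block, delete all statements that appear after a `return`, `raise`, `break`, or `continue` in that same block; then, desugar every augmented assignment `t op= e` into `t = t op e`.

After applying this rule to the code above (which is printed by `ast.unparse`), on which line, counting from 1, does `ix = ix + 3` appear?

7

Transformed code:
def norm(ix, price, c, p):
    price = 3
    c = ix
    if 10 == c:
        raise ValueError(ix)
    else:
        ix = ix + 3
    for price in ix:
        print(c)
    for ix in p:
        ix = ix + c[30]
    for v in price:
        p = price
        if p >= 22:
            continue
    return 21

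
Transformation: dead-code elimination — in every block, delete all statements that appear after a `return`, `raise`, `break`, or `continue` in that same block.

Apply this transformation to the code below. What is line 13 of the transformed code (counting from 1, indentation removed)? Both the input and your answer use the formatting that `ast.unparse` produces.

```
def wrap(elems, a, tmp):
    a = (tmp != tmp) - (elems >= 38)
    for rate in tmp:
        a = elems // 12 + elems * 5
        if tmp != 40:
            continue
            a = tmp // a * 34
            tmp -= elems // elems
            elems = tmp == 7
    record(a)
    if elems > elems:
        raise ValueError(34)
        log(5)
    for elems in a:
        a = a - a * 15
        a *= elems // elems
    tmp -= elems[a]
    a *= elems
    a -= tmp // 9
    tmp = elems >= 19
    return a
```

Transformed code:
def wrap(elems, a, tmp):
    a = (tmp != tmp) - (elems >= 38)
    for rate in tmp:
        a = elems // 12 + elems * 5
        if tmp != 40:
            continue
    record(a)
    if elems > elems:
        raise ValueError(34)
    for elems in a:
        a = a - a * 15
        a *= elems // elems
    tmp -= elems[a]
    a *= elems
    a -= tmp // 9
    tmp = elems >= 19
    return a

tmp -= elems[a]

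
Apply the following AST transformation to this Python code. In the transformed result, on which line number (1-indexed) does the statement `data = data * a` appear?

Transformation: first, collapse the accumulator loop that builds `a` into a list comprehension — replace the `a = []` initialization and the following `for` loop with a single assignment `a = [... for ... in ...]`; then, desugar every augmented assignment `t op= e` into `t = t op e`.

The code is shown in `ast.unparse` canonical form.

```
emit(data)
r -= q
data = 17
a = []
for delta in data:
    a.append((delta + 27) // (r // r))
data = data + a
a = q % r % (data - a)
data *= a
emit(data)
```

Transformed code:
emit(data)
r = r - q
data = 17
a = [(delta + 27) // (r // r) for delta in data]
data = data + a
a = q % r % (data - a)
data = data * a
emit(data)

7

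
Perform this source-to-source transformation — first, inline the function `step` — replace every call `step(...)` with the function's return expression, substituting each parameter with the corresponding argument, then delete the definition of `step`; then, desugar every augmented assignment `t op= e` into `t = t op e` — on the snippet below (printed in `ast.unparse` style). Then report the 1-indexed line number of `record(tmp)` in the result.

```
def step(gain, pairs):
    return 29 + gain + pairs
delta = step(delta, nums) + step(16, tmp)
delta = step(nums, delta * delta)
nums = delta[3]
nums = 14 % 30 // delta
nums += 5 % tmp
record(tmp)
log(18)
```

6

Transformed code:
delta = 29 + delta + nums + (29 + 16 + tmp)
delta = 29 + nums + delta * delta
nums = delta[3]
nums = 14 % 30 // delta
nums = nums + 5 % tmp
record(tmp)
log(18)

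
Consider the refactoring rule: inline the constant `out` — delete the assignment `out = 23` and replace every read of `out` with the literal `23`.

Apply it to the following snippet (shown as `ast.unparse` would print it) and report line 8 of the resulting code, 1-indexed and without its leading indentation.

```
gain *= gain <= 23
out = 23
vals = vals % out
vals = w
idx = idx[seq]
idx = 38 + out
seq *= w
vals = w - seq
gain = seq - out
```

gain = seq - 23

Transformed code:
gain *= gain <= 23
vals = vals % 23
vals = w
idx = idx[seq]
idx = 38 + 23
seq *= w
vals = w - seq
gain = seq - 23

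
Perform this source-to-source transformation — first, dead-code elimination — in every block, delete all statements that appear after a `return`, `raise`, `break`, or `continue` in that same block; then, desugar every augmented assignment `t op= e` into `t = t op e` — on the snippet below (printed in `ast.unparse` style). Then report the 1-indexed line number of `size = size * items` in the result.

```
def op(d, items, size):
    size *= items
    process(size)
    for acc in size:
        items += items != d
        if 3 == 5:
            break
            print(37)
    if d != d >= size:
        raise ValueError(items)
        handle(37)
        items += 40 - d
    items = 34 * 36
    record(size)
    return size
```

2

Transformed code:
def op(d, items, size):
    size = size * items
    process(size)
    for acc in size:
        items = items + (items != d)
        if 3 == 5:
            break
    if d != d >= size:
        raise ValueError(items)
    items = 34 * 36
    record(size)
    return size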